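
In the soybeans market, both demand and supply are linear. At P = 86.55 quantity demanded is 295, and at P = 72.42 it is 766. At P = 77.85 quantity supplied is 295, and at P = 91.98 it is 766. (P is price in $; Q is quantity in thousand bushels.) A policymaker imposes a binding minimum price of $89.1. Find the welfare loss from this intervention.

$1587 thousand

Demand slope = (72.42 − 86.55)/(766 − 295) = −0.03, so P = 95.4 − 0.03Q.
Supply slope = (91.98 − 77.85)/(766 − 295) = 0.03, so P = 69 + 0.03Q.
Competitive equilibrium: 95.4 − 0.03Q = 69 + 0.03Q → Q* = 440, P* = 82.2.
At the floor P = 89.1, quantity demanded = (95.4 − 89.1)/0.03 = 210.
Sellers' marginal cost at Q' = 210: 69 + 0.03·210 = 75.3.
ΔQ = 440 − 210 = 230; wedge = 89.1 − 75.3 = 13.8.
Welfare loss = ½ × 230 × 13.8 = $1587 thousand.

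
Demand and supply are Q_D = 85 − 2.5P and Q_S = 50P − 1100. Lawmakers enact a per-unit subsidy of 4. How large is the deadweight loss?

19.05

In inverse form: demand P = 34 − 0.4Q, supply P = 22 + 0.02Q.
Competitive equilibrium: 34 − 0.4Q = 22 + 0.02Q → Q* = 28.5714, P* = 22.5714.
The subsidy lowers effective supply by 4: P = 18 + 0.02Q.
New quantity: 34 − 0.4Q = 18 + 0.02Q → Q' = 38.0952.
Overproduction ΔQ = 38.0952 − 28.5714 = 9.5238; wedge = subsidy = 4.
The triangle = ½ × 9.5238 × 4 = 19.05.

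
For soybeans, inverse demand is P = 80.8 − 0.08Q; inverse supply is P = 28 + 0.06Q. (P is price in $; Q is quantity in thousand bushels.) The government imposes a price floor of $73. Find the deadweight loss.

Competitive equilibrium: 80.8 − 0.08Q = 28 + 0.06Q → Q* = 377.1429, P* = 50.6286.
At the floor P = 73, quantity demanded = (80.8 − 73)/0.08 = 97.5.
Sellers' marginal cost at Q' = 97.5: 28 + 0.06·97.5 = 33.85.
ΔQ = 377.1429 − 97.5 = 279.6429; wedge = 73 − 33.85 = 39.15.
DWL = ½ × 279.6429 × 39.15 = $5474.01 thousand.

$5474.01 thousand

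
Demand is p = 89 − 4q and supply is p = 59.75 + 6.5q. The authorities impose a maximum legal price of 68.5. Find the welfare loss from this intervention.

Competitive equilibrium: 89 − 4q = 59.75 + 6.5q → q* = 2.7857, p* = 77.8571.
At the ceiling p = 68.5, quantity supplied = (68.5 − 59.75)/6.5 = 1.3462.
Willingness to pay at q' = 1.3462: 89 − 4·1.3462 = 83.6152.
Δq = 2.7857 − 1.3462 = 1.4395; wedge = 83.6152 − 68.5 = 15.1152.
The triangle = ½ × 1.4395 × 15.1152 = 10.88.

10.88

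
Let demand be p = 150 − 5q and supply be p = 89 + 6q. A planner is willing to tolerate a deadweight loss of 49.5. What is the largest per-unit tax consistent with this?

Competitive equilibrium: 150 − 5q = 89 + 6q → q* = 5.5455, p* = 122.2727.
A tax t gives Δq = t/11 and wedge t, so DWL = t²/22.
t²/22 = 49.5 → t² = 1089 → t = 33.

33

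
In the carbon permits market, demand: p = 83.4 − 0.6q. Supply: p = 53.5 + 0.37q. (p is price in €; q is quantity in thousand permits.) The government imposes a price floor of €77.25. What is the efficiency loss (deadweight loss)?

Competitive equilibrium: 83.4 − 0.6q = 53.5 + 0.37q → q* = 30.8247, p* = 64.9052.
At the floor p = 77.25, quantity demanded = (83.4 − 77.25)/0.6 = 10.25.
Sellers' marginal cost at q' = 10.25: 53.5 + 0.37·10.25 = 57.2925.
Δq = 30.8247 − 10.25 = 20.5747; wedge = 77.25 − 57.2925 = 19.9575.
Deadweight loss = ½ × 20.5747 × 19.9575 = €205.31 thousand.

€205.31 thousand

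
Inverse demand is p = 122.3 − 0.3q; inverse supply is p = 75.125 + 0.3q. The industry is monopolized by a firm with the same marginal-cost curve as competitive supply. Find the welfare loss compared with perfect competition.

Competitive equilibrium: 122.3 − 0.3q = 75.125 + 0.3q → q* = 78.625, p* = 98.7125.
Marginal revenue: MR = 122.3 − 0.6q. Set MR = MC: 122.3 − 0.6q = 75.125 + 0.3q → q_m = 52.4167.
Price p_m = 122.3 − 0.3·52.4167 = 106.575; MC(q_m) = 75.125 + 0.3·52.4167 = 90.85.
Competitive q* = 78.625, so Δq = 26.2083; wedge = 106.575 − 90.85 = 15.725.
Deadweight loss = ½ × 26.2083 × 15.725 = 206.06.

206.06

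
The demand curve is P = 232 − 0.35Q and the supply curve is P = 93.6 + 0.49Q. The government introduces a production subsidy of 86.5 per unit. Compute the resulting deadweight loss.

4453.72

Competitive equilibrium: 232 − 0.35Q = 93.6 + 0.49Q → Q* = 164.7619, P* = 174.3333.
The subsidy lowers effective supply by 86.5: P = 7.1 + 0.49Q.
New quantity: 232 − 0.35Q = 7.1 + 0.49Q → Q' = 267.7381.
Overproduction ΔQ = 267.7381 − 164.7619 = 102.9762; wedge = subsidy = 86.5.
DWL = ½ × 102.9762 × 86.5 = 4453.72.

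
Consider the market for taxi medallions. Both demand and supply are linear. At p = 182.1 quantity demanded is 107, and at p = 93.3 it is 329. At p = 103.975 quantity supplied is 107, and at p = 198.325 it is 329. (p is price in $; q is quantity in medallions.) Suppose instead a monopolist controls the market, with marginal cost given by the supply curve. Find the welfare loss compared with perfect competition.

Demand slope = (93.3 − 182.1)/(329 − 107) = −0.4, so p = 224.9 − 0.4q.
Supply slope = (198.325 − 103.975)/(329 − 107) = 0.425, so p = 58.5 + 0.425q.
Competitive equilibrium: 224.9 − 0.4q = 58.5 + 0.425q → q* = 201.697, p* = 144.2212.
Marginal revenue: MR = 224.9 − 0.8q. Set MR = MC: 224.9 − 0.8q = 58.5 + 0.425q → q_m = 135.8367.
Price p_m = 224.9 − 0.4·135.8367 = 170.5653; MC(q_m) = 58.5 + 0.425·135.8367 = 116.2306.
Competitive q* = 201.697, so Δq = 65.8603; wedge = 170.5653 − 116.2306 = 54.3347.
The triangle = ½ × 65.8603 × 54.3347 = $1789.25.

$1789.25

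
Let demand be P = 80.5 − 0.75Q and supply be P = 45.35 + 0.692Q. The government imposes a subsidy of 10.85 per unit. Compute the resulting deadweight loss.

40.82

Competitive equilibrium: 80.5 − 0.75Q = 45.35 + 0.692Q → Q* = 24.3759, P* = 62.2181.
The subsidy lowers effective supply by 10.85: P = 34.5 + 0.692Q.
New quantity: 80.5 − 0.75Q = 34.5 + 0.692Q → Q' = 31.9001.
Overproduction ΔQ = 31.9001 − 24.3759 = 7.5242; wedge = subsidy = 10.85.
Welfare loss = ½ × 7.5242 × 10.85 = 40.82.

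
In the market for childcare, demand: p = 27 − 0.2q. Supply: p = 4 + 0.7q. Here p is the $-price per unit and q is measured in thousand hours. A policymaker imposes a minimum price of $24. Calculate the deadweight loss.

$50.14 thousand

Competitive equilibrium: 27 − 0.2q = 4 + 0.7q → q* = 25.5556, p* = 21.8889.
At the floor p = 24, quantity demanded = (27 − 24)/0.2 = 15.
Sellers' marginal cost at q' = 15: 4 + 0.7·15 = 14.5.
Δq = 25.5556 − 15 = 10.5556; wedge = 24 − 14.5 = 9.5.
DWL = ½ × 10.5556 × 9.5 = $50.14 thousand.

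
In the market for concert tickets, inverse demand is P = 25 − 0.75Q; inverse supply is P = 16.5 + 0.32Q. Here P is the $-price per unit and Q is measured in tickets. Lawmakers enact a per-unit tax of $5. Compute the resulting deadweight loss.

$11.68

Competitive equilibrium: 25 − 0.75Q = 16.5 + 0.32Q → Q* = 7.9439, P* = 19.0421.
With the tax, the buyer price exceeds the seller price by 5: (25 − 0.75Q) − (16.5 + 0.32Q) = 5 → Q' = 3.271.
ΔQ = 7.9439 − 3.271 = 4.6729; the wedge equals the tax, 5.
The triangle = ½ × 4.6729 × 5 = $11.68.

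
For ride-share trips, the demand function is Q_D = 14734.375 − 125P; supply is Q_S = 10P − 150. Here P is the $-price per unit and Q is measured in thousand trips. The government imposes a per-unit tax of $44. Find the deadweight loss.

$8962.96 thousand

In inverse form: demand P = 117.875 − 0.008Q, supply P = 15 + 0.1Q.
Competitive equilibrium: 117.875 − 0.008Q = 15 + 0.1Q → Q* = 952.5463, P* = 110.2546.
With the tax, the buyer price exceeds the seller price by 44: (117.875 − 0.008Q) − (15 + 0.1Q) = 44 → Q' = 545.1389.
ΔQ = 952.5463 − 545.1389 = 407.4074; the wedge equals the tax, 44.
DWL = ½ × 407.4074 × 44 = $8962.96 thousand.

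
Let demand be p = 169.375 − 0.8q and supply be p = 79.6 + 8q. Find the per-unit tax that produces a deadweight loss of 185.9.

57.2

Competitive equilibrium: 169.375 − 0.8q = 79.6 + 8q → q* = 10.2017, p* = 161.2136.
A tax t gives Δq = t/8.8 and wedge t, so DWL = t²/17.6.
t²/17.6 = 185.9 → t² = 3271.84 → t = 57.2.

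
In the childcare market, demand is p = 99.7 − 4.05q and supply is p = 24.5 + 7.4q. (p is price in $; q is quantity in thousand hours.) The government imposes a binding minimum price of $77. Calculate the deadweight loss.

Competitive equilibrium: 99.7 − 4.05q = 24.5 + 7.4q → q* = 6.5677, p* = 73.1009.
At the floor p = 77, quantity demanded = (99.7 − 77)/4.05 = 5.6049.
Sellers' marginal cost at q' = 5.6049: 24.5 + 7.4·5.6049 = 65.9763.
Δq = 6.5677 − 5.6049 = 0.9628; wedge = 77 − 65.9763 = 11.0237.
Deadweight loss = ½ × 0.9628 × 11.0237 = $5.31 thousand.

$5.31 thousand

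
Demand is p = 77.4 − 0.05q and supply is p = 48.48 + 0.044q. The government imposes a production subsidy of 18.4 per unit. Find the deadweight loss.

1800.85

Competitive equilibrium: 77.4 − 0.05q = 48.48 + 0.044q → q* = 307.6596, p* = 62.017.
The subsidy lowers effective supply by 18.4: p = 30.08 + 0.044q.
New quantity: 77.4 − 0.05q = 30.08 + 0.044q → q' = 503.4043.
Overproduction Δq = 503.4043 − 307.6596 = 195.7447; wedge = subsidy = 18.4.
Deadweight loss = ½ × 195.7447 × 18.4 = 1800.85.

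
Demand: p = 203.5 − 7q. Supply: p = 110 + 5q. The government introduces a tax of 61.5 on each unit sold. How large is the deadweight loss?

157.59

Competitive equilibrium: 203.5 − 7q = 110 + 5q → q* = 7.7917, p* = 148.9583.
With the tax, the buyer price exceeds the seller price by 61.5: (203.5 − 7q) − (110 + 5q) = 61.5 → q' = 2.6667.
Δq = 7.7917 − 2.6667 = 5.125; the wedge equals the tax, 61.5.
Welfare loss = ½ × 5.125 × 61.5 = 157.59.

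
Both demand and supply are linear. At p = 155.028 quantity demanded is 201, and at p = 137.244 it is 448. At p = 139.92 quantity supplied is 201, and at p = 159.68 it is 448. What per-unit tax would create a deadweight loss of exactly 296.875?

Demand slope = (137.244 − 155.028)/(448 − 201) = −0.072, so p = 169.5 − 0.072q.
Supply slope = (159.68 − 139.92)/(448 − 201) = 0.08, so p = 123.84 + 0.08q.
Competitive equilibrium: 169.5 − 0.072q = 123.84 + 0.08q → q* = 300.3947, p* = 147.8716.
A tax t gives Δq = t/0.152 and wedge t, so DWL = t²/0.304.
t²/0.304 = 296.875 → t² = 90.25 → t = 9.5.

9.5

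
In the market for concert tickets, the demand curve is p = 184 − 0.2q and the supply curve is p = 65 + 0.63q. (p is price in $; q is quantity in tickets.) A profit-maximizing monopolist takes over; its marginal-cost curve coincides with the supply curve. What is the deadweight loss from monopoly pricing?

Competitive equilibrium: 184 − 0.2q = 65 + 0.63q → q* = 143.3735, p* = 155.3253.
Marginal revenue: MR = 184 − 0.4q. Set MR = MC: 184 − 0.4q = 65 + 0.63q → q_m = 115.534.
Price p_m = 184 − 0.2·115.534 = 160.8932; MC(q_m) = 65 + 0.63·115.534 = 137.7864.
Competitive q* = 143.3735, so Δq = 27.8395; wedge = 160.8932 − 137.7864 = 23.1068.
Welfare loss = ½ × 27.8395 × 23.1068 = $321.64.

$321.64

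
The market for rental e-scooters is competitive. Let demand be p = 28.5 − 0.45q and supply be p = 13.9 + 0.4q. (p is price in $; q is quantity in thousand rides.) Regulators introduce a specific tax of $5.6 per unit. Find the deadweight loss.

$18.45 thousand

Competitive equilibrium: 28.5 − 0.45q = 13.9 + 0.4q → q* = 17.1765, p* = 20.7706.
With the tax, the buyer price exceeds the seller price by 5.6: (28.5 − 0.45q) − (13.9 + 0.4q) = 5.6 → q' = 10.5882.
Δq = 17.1765 − 10.5882 = 6.5883; the wedge equals the tax, 5.6.
The triangle = ½ × 6.5883 × 5.6 = $18.45 thousand.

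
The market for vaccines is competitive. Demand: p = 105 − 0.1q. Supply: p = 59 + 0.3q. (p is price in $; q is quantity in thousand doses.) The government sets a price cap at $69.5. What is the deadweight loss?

$1280 thousand

Competitive equilibrium: 105 − 0.1q = 59 + 0.3q → q* = 115, p* = 93.5.
At the ceiling p = 69.5, quantity supplied = (69.5 − 59)/0.3 = 35.
Willingness to pay at q' = 35: 105 − 0.1·35 = 101.5.
Δq = 115 − 35 = 80; wedge = 101.5 − 69.5 = 32.
Deadweight loss = ½ × 80 × 32 = $1280 thousand.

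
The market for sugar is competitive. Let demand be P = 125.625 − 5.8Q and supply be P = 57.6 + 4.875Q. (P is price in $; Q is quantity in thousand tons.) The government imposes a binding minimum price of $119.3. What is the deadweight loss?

Competitive equilibrium: 125.625 − 5.8Q = 57.6 + 4.875Q → Q* = 6.3724, P* = 88.6653.
At the floor P = 119.3, quantity demanded = (125.625 − 119.3)/5.8 = 1.0905.
Sellers' marginal cost at Q' = 1.0905: 57.6 + 4.875·1.0905 = 62.9162.
ΔQ = 6.3724 − 1.0905 = 5.2819; wedge = 119.3 − 62.9162 = 56.3838.
The triangle = ½ × 5.2819 × 56.3838 = $148.91 thousand.

$148.91 thousand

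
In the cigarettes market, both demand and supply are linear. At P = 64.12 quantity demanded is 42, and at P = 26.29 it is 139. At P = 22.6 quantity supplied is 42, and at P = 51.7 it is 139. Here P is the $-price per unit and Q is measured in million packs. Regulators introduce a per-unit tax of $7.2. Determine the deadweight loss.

Demand slope = (26.29 − 64.12)/(139 − 42) = −0.39, so P = 80.5 − 0.39Q.
Supply slope = (51.7 − 22.6)/(139 − 42) = 0.3, so P = 10 + 0.3Q.
Competitive equilibrium: 80.5 − 0.39Q = 10 + 0.3Q → Q* = 102.1739, P* = 40.6522.
With the tax, the buyer price exceeds the seller price by 7.2: (80.5 − 0.39Q) − (10 + 0.3Q) = 7.2 → Q' = 91.7391.
ΔQ = 102.1739 − 91.7391 = 10.4348; the wedge equals the tax, 7.2.
The triangle = ½ × 10.4348 × 7.2 = $37.57 million.

$37.57 million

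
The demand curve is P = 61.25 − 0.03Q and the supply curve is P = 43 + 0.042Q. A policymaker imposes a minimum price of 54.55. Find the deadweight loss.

Competitive equilibrium: 61.25 − 0.03Q = 43 + 0.042Q → Q* = 253.4722, P* = 53.6458.
At the floor P = 54.55, quantity demanded = (61.25 − 54.55)/0.03 = 223.3333.
Sellers' marginal cost at Q' = 223.3333: 43 + 0.042·223.3333 = 52.38.
ΔQ = 253.4722 − 223.3333 = 30.1389; wedge = 54.55 − 52.38 = 2.17.
Welfare loss = ½ × 30.1389 × 2.17 = 32.70.

32.70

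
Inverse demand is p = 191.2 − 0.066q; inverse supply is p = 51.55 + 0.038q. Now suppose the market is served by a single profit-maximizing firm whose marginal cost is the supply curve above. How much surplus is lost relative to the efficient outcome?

14132.16

Competitive equilibrium: 191.2 − 0.066q = 51.55 + 0.038q → q* = 1342.78846, p* = 102.57596.
Marginal revenue: MR = 191.2 − 0.132q. Set MR = MC: 191.2 − 0.132q = 51.55 + 0.038q → q_m = 821.47059.
Price p_m = 191.2 − 0.066·821.47059 = 136.98294; MC(q_m) = 51.55 + 0.038·821.47059 = 82.76588.
Competitive q* = 1342.78846, so Δq = 521.31787; wedge = 136.98294 − 82.76588 = 54.21706.
The triangle = ½ × 521.31787 × 54.21706 = 14132.16.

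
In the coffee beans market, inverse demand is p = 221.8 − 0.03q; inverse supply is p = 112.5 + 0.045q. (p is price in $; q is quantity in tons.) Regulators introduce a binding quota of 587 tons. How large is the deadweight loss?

$28405.50

Competitive equilibrium: 221.8 − 0.03q = 112.5 + 0.045q → q* = 1457.3333, p* = 178.08.
At q = 587: demand price = 221.8 − 0.03·587 = 204.19; supply price = 112.5 + 0.045·587 = 138.915.
Δq = 1457.3333 − 587 = 870.3333; wedge = 204.19 − 138.915 = 65.275.
DWL = ½ × 870.3333 × 65.275 = $28405.50.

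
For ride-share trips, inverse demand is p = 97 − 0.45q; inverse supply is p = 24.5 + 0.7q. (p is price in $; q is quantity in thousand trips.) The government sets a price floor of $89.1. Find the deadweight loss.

$1189.76 thousand

Competitive equilibrium: 97 − 0.45q = 24.5 + 0.7q → q* = 63.0435, p* = 68.6304.
At the floor p = 89.1, quantity demanded = (97 − 89.1)/0.45 = 17.5556.
Sellers' marginal cost at q' = 17.5556: 24.5 + 0.7·17.5556 = 36.7889.
Δq = 63.0435 − 17.5556 = 45.4879; wedge = 89.1 − 36.7889 = 52.3111.
Deadweight loss = ½ × 45.4879 × 52.3111 = $1189.76 thousand.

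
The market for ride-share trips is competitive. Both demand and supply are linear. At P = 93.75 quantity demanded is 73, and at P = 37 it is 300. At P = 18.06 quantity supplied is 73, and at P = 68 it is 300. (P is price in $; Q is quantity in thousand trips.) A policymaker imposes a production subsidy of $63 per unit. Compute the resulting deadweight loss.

Demand slope = (37 − 93.75)/(300 − 73) = −0.25, so P = 112 − 0.25Q.
Supply slope = (68 − 18.06)/(300 − 73) = 0.22, so P = 2 + 0.22Q.
Competitive equilibrium: 112 − 0.25Q = 2 + 0.22Q → Q* = 234.0426, P* = 53.4894.
The subsidy lowers effective supply by 63: P = 0.22Q − 61.
New quantity: 112 − 0.25Q = 0.22Q − 61 → Q' = 368.0851.
Overproduction ΔQ = 368.0851 − 234.0426 = 134.0425; wedge = subsidy = 63.
Deadweight loss = ½ × 134.0425 × 63 = $4222.34 thousand.

$4222.34 thousand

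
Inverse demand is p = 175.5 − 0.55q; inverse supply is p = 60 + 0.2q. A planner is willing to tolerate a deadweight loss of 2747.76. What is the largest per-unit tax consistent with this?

Competitive equilibrium: 175.5 − 0.55q = 60 + 0.2q → q* = 154, p* = 90.8.
A tax t gives Δq = t/0.75 and wedge t, so DWL = t²/1.5.
t²/1.5 = 2747.76 → t² = 4121.64 → t = 64.2.

64.2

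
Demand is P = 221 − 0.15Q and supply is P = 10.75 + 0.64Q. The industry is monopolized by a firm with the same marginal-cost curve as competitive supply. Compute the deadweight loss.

712.43

Competitive equilibrium: 221 − 0.15Q = 10.75 + 0.64Q → Q* = 266.1392, P* = 181.0791.
Marginal revenue: MR = 221 − 0.3Q. Set MR = MC: 221 − 0.3Q = 10.75 + 0.64Q → Q_m = 223.6702.
Price P_m = 221 − 0.15·223.6702 = 187.4495; MC(Q_m) = 10.75 + 0.64·223.6702 = 153.8989.
Competitive Q* = 266.1392, so ΔQ = 42.469; wedge = 187.4495 − 153.8989 = 33.5506.
Welfare loss = ½ × 42.469 × 33.5506 = 712.43.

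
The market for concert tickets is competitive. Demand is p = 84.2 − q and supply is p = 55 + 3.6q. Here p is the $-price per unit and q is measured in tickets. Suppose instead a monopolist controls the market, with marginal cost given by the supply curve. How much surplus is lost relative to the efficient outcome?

$2.96

Competitive equilibrium: 84.2 − q = 55 + 3.6q → q* = 6.3478, p* = 77.8522.
Marginal revenue: MR = 84.2 − 2q. Set MR = MC: 84.2 − 2q = 55 + 3.6q → q_m = 5.2143.
Price p_m = 84.2 − 1·5.2143 = 78.9857; MC(q_m) = 55 + 3.6·5.2143 = 73.7715.
Competitive q* = 6.3478, so Δq = 1.1335; wedge = 78.9857 − 73.7715 = 5.2142.
DWL = ½ × 1.1335 × 5.2142 = $2.96.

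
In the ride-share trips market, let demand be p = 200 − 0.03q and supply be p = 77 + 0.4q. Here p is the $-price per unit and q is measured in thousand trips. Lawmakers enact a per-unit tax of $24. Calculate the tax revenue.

$5525.58 thousand

Competitive equilibrium: 200 − 0.03q = 77 + 0.4q → q* = 286.0465, p* = 191.4186.
With the tax, the buyer price exceeds the seller price by 24: (200 − 0.03q) − (77 + 0.4q) = 24 → q' = 230.2326.
Tax revenue = 24 × 230.2326 = $5525.58 thousand.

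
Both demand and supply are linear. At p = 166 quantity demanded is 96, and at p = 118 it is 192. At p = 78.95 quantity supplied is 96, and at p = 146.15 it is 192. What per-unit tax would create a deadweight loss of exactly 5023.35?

Demand slope = (118 − 166)/(192 − 96) = −0.5, so p = 214 − 0.5q.
Supply slope = (146.15 − 78.95)/(192 − 96) = 0.7, so p = 11.75 + 0.7q.
Competitive equilibrium: 214 − 0.5q = 11.75 + 0.7q → q* = 168.5417, p* = 129.7292.
A tax t gives Δq = t/1.2 and wedge t, so DWL = t²/2.4.
t²/2.4 = 5023.35 → t² = 12056.04 → t = 109.8.

109.8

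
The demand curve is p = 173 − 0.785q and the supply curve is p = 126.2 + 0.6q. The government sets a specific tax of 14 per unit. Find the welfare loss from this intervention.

Competitive equilibrium: 173 − 0.785q = 126.2 + 0.6q → q* = 33.7906, p* = 146.4744.
With the tax, the buyer price exceeds the seller price by 14: (173 − 0.785q) − (126.2 + 0.6q) = 14 → q' = 23.6823.
Δq = 33.7906 − 23.6823 = 10.1083; the wedge equals the tax, 14.
Deadweight loss = ½ × 10.1083 × 14 = 70.76.

70.76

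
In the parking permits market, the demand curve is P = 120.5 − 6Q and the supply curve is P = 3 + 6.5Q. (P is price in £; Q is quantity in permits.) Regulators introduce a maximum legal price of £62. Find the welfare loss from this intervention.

£0.65

Competitive equilibrium: 120.5 − 6Q = 3 + 6.5Q → Q* = 9.4, P* = 64.1.
At the ceiling P = 62, quantity supplied = (62 − 3)/6.5 = 9.0769.
Willingness to pay at Q' = 9.0769: 120.5 − 6·9.0769 = 66.0386.
ΔQ = 9.4 − 9.0769 = 0.3231; wedge = 66.0386 − 62 = 4.0386.
The triangle = ½ × 0.3231 × 4.0386 = £0.65.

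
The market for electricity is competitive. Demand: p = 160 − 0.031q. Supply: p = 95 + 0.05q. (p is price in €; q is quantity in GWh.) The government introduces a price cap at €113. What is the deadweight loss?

Competitive equilibrium: 160 − 0.031q = 95 + 0.05q → q* = 802.4691, p* = 135.1235.
At the ceiling p = 113, quantity supplied = (113 − 95)/0.05 = 360.
Willingness to pay at q' = 360: 160 − 0.031·360 = 148.84.
Δq = 802.4691 − 360 = 442.4691; wedge = 148.84 − 113 = 35.84.
Welfare loss = ½ × 442.4691 × 35.84 = €7929.05.

€7929.05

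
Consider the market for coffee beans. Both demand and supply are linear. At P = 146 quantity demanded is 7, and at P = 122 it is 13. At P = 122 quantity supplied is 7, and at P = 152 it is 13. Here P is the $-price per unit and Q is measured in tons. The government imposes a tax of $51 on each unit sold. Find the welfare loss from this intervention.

$144.50

Demand slope = (122 − 146)/(13 − 7) = −4, so P = 174 − 4Q.
Supply slope = (152 − 122)/(13 − 7) = 5, so P = 87 + 5Q.
Competitive equilibrium: 174 − 4Q = 87 + 5Q → Q* = 9.6667, P* = 135.3333.
With the tax, the buyer price exceeds the seller price by 51: (174 − 4Q) − (87 + 5Q) = 51 → Q' = 4.
ΔQ = 9.6667 − 4 = 5.6667; the wedge equals the tax, 51.
DWL = ½ × 5.6667 × 51 = $144.50.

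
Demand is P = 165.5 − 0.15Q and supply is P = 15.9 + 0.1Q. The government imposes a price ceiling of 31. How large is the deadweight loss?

25020.845

Competitive equilibrium: 165.5 − 0.15Q = 15.9 + 0.1Q → Q* = 598.4, P* = 75.74.
At the ceiling P = 31, quantity supplied = (31 − 15.9)/0.1 = 151.
Willingness to pay at Q' = 151: 165.5 − 0.15·151 = 142.85.
ΔQ = 598.4 − 151 = 447.4; wedge = 142.85 − 31 = 111.85.
Deadweight loss = ½ × 447.4 × 111.85 = 25020.845.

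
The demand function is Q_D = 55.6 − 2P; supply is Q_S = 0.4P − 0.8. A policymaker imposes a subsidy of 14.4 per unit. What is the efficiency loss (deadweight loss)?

In inverse form: demand P = 27.8 − 0.5Q, supply P = 2 + 2.5Q.
Competitive equilibrium: 27.8 − 0.5Q = 2 + 2.5Q → Q* = 8.6, P* = 23.5.
The subsidy lowers effective supply by 14.4: P = 2.5Q − 12.4.
New quantity: 27.8 − 0.5Q = 2.5Q − 12.4 → Q' = 13.4.
Overproduction ΔQ = 13.4 − 8.6 = 4.8; wedge = subsidy = 14.4.
DWL = ½ × 4.8 × 14.4 = 34.56.

34.56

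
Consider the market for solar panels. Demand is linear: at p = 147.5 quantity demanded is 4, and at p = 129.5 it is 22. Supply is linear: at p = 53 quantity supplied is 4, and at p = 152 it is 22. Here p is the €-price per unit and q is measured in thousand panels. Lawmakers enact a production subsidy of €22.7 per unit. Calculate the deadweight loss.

€39.64 thousand

Demand slope = (129.5 − 147.5)/(22 − 4) = −1, so p = 151.5 − q.
Supply slope = (152 − 53)/(22 − 4) = 5.5, so p = 31 + 5.5q.
Competitive equilibrium: 151.5 − q = 31 + 5.5q → q* = 18.5385, p* = 132.9615.
The subsidy lowers effective supply by 22.7: p = 8.3 + 5.5q.
New quantity: 151.5 − q = 8.3 + 5.5q → q' = 22.0308.
Overproduction Δq = 22.0308 − 18.5385 = 3.4923; wedge = subsidy = 22.7.
Deadweight loss = ½ × 3.4923 × 22.7 = €39.64 thousand.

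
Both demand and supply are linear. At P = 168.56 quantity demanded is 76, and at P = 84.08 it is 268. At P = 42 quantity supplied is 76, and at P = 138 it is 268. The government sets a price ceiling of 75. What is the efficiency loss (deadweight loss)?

2214.27

Demand slope = (84.08 − 168.56)/(268 − 76) = −0.44, so P = 202 − 0.44Q.
Supply slope = (138 − 42)/(268 − 76) = 0.5, so P = 4 + 0.5Q.
Competitive equilibrium: 202 − 0.44Q = 4 + 0.5Q → Q* = 210.6383, P* = 109.3191.
At the ceiling P = 75, quantity supplied = (75 − 4)/0.5 = 142.
Willingness to pay at Q' = 142: 202 − 0.44·142 = 139.52.
ΔQ = 210.6383 − 142 = 68.6383; wedge = 139.52 − 75 = 64.52.
DWL = ½ × 68.6383 × 64.52 = 2214.27.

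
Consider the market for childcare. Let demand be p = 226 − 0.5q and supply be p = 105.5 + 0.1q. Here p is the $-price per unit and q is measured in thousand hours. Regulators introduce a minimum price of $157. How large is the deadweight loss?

$1184.41 thousand

Competitive equilibrium: 226 − 0.5q = 105.5 + 0.1q → q* = 200.8333, p* = 125.5833.
At the floor p = 157, quantity demanded = (226 − 157)/0.5 = 138.
Sellers' marginal cost at q' = 138: 105.5 + 0.1·138 = 119.3.
Δq = 200.8333 − 138 = 62.8333; wedge = 157 − 119.3 = 37.7.
The triangle = ½ × 62.8333 × 37.7 = $1184.41 thousand.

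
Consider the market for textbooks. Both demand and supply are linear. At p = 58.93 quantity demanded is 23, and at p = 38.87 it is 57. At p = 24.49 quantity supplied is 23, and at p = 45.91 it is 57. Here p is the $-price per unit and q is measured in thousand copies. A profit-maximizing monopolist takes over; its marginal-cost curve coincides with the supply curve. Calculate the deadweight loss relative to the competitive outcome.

Demand slope = (38.87 − 58.93)/(57 − 23) = −0.59, so p = 72.5 − 0.59q.
Supply slope = (45.91 − 24.49)/(57 − 23) = 0.63, so p = 10 + 0.63q.
Competitive equilibrium: 72.5 − 0.59q = 10 + 0.63q → q* = 51.2295082, p* = 42.2745902.
Marginal revenue: MR = 72.5 − 1.18q. Set MR = MC: 72.5 − 1.18q = 10 + 0.63q → q_m = 34.5303867.
Price p_m = 72.5 − 0.59·34.5303867 = 52.1270718; MC(q_m) = 10 + 0.63·34.5303867 = 31.7541436.
Competitive q* = 51.2295082, so Δq = 16.6991215; wedge = 52.1270718 − 31.7541436 = 20.3729282.
The triangle = ½ × 16.6991215 × 20.3729282 = $170.11 thousand.

$170.11 thousand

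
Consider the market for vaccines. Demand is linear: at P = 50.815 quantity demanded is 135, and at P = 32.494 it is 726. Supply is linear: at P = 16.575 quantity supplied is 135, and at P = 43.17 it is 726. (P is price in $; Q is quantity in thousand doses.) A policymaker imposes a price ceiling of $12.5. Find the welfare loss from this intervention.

$11125.24 thousand

Demand slope = (32.494 − 50.815)/(726 − 135) = −0.031, so P = 55 − 0.031Q.
Supply slope = (43.17 − 16.575)/(726 − 135) = 0.045, so P = 10.5 + 0.045Q.
Competitive equilibrium: 55 − 0.031Q = 10.5 + 0.045Q → Q* = 585.5263, P* = 36.8487.
At the ceiling P = 12.5, quantity supplied = (12.5 − 10.5)/0.045 = 44.4444.
Willingness to pay at Q' = 44.4444: 55 − 0.031·44.4444 = 53.6222.
ΔQ = 585.5263 − 44.4444 = 541.0819; wedge = 53.6222 − 12.5 = 41.1222.
The triangle = ½ × 541.0819 × 41.1222 = $11125.24 thousand.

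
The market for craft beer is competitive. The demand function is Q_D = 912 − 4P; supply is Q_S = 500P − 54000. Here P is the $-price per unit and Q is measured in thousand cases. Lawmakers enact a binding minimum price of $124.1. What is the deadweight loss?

In inverse form: demand P = 228 − 0.25Q, supply P = 108 + 0.002Q.
Competitive equilibrium: 228 − 0.25Q = 108 + 0.002Q → Q* = 476.1905, P* = 108.9524.
At the floor P = 124.1, quantity demanded = (228 − 124.1)/0.25 = 415.6.
Sellers' marginal cost at Q' = 415.6: 108 + 0.002·415.6 = 108.8312.
ΔQ = 476.1905 − 415.6 = 60.5905; wedge = 124.1 − 108.8312 = 15.2688.
The triangle = ½ × 60.5905 × 15.2688 = $462.57 thousand.

$462.57 thousand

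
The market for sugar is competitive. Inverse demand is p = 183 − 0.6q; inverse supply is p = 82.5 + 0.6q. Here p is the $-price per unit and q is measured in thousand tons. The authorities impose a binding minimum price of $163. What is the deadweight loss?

$1525.10 thousand

Competitive equilibrium: 183 − 0.6q = 82.5 + 0.6q → q* = 83.75, p* = 132.75.
At the floor p = 163, quantity demanded = (183 − 163)/0.6 = 33.33333.
Sellers' marginal cost at q' = 33.33333: 82.5 + 0.6·33.33333 = 102.5.
Δq = 83.75 − 33.33333 = 50.41667; wedge = 163 − 102.5 = 60.5.
Welfare loss = ½ × 50.41667 × 60.5 = $1525.10 thousand.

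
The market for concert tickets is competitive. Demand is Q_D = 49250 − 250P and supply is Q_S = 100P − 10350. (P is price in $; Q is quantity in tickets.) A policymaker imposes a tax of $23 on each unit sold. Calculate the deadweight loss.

In inverse form: demand P = 197 − 0.004Q, supply P = 103.5 + 0.01Q.
Competitive equilibrium: 197 − 0.004Q = 103.5 + 0.01Q → Q* = 6678.5714, P* = 170.2857.
With the tax, the buyer price exceeds the seller price by 23: (197 − 0.004Q) − (103.5 + 0.01Q) = 23 → Q' = 5035.7143.
ΔQ = 6678.5714 − 5035.7143 = 1642.8571; the wedge equals the tax, 23.
Deadweight loss = ½ × 1642.8571 × 23 = $18892.86.

$18892.86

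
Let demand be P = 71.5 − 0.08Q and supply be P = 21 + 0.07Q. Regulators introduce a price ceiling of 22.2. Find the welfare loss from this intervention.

Competitive equilibrium: 71.5 − 0.08Q = 21 + 0.07Q → Q* = 336.6667, P* = 44.5667.
At the ceiling P = 22.2, quantity supplied = (22.2 − 21)/0.07 = 17.1429.
Willingness to pay at Q' = 17.1429: 71.5 − 0.08·17.1429 = 70.1286.
ΔQ = 336.6667 − 17.1429 = 319.5238; wedge = 70.1286 − 22.2 = 47.9286.
DWL = ½ × 319.5238 × 47.9286 = 7657.16.

7657.16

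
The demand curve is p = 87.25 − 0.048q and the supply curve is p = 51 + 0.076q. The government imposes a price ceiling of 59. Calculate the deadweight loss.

Competitive equilibrium: 87.25 − 0.048q = 51 + 0.076q → q* = 292.3387, p* = 73.2177.
At the ceiling p = 59, quantity supplied = (59 − 51)/0.076 = 105.2632.
Willingness to pay at q' = 105.2632: 87.25 − 0.048·105.2632 = 82.1974.
Δq = 292.3387 − 105.2632 = 187.0755; wedge = 82.1974 − 59 = 23.1974.
DWL = ½ × 187.0755 × 23.1974 = 2169.83.

2169.83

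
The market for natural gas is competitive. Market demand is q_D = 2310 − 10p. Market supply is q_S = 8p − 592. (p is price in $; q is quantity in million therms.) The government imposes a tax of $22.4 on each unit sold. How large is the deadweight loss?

In inverse form: demand p = 231 − 0.1q, supply p = 74 + 0.125q.
Competitive equilibrium: 231 − 0.1q = 74 + 0.125q → q* = 697.7778, p* = 161.2222.
With the tax, the buyer price exceeds the seller price by 22.4: (231 − 0.1q) − (74 + 0.125q) = 22.4 → q' = 598.2222.
Δq = 697.7778 − 598.2222 = 99.5556; the wedge equals the tax, 22.4.
DWL = ½ × 99.5556 × 22.4 = $1115.02 million.

$1115.02 million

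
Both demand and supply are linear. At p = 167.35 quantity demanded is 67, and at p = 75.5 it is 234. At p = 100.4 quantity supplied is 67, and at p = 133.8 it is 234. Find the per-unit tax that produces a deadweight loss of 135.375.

14.25

Demand slope = (75.5 − 167.35)/(234 − 67) = −0.55, so p = 204.2 − 0.55q.
Supply slope = (133.8 − 100.4)/(234 − 67) = 0.2, so p = 87 + 0.2q.
Competitive equilibrium: 204.2 − 0.55q = 87 + 0.2q → q* = 156.2667, p* = 118.2533.
A tax t gives Δq = t/0.75 and wedge t, so DWL = t²/1.5.
t²/1.5 = 135.375 → t² = 203.0625 → t = 14.25.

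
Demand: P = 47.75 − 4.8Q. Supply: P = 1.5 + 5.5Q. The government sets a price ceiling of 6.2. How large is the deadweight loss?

68.08

Competitive equilibrium: 47.75 − 4.8Q = 1.5 + 5.5Q → Q* = 4.4903, P* = 26.1966.
At the ceiling P = 6.2, quantity supplied = (6.2 − 1.5)/5.5 = 0.8545.
Willingness to pay at Q' = 0.8545: 47.75 − 4.8·0.8545 = 43.6484.
ΔQ = 4.4903 − 0.8545 = 3.6358; wedge = 43.6484 − 6.2 = 37.4484.
Deadweight loss = ½ × 3.6358 × 37.4484 = 68.08.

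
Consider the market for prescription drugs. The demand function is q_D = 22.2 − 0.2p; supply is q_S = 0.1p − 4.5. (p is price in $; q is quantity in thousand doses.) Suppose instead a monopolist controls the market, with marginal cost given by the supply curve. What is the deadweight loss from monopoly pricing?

In inverse form: demand p = 111 − 5q, supply p = 45 + 10q.
Competitive equilibrium: 111 − 5q = 45 + 10q → q* = 4.4, p* = 89.
Marginal revenue: MR = 111 − 10q. Set MR = MC: 111 − 10q = 45 + 10q → q_m = 3.3.
Price p_m = 111 − 5·3.3 = 94.5; MC(q_m) = 45 + 10·3.3 = 78.
Competitive q* = 4.4, so Δq = 1.1; wedge = 94.5 − 78 = 16.5.
DWL = ½ × 1.1 × 16.5 = $9.075 thousand.

$9.075 thousand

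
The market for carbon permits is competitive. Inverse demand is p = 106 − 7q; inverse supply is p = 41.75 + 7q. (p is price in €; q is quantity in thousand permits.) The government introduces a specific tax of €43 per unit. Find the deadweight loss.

€66.04 thousand

Competitive equilibrium: 106 − 7q = 41.75 + 7q → q* = 4.5893, p* = 73.875.
With the tax, the buyer price exceeds the seller price by 43: (106 − 7q) − (41.75 + 7q) = 43 → q' = 1.5179.
Δq = 4.5893 − 1.5179 = 3.0714; the wedge equals the tax, 43.
Welfare loss = ½ × 3.0714 × 43 = €66.04 thousand.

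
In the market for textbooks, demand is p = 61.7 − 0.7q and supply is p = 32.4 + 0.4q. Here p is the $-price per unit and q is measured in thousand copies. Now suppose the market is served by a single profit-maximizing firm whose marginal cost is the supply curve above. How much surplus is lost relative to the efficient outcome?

Competitive equilibrium: 61.7 − 0.7q = 32.4 + 0.4q → q* = 26.6364, p* = 43.0545.
Marginal revenue: MR = 61.7 − 1.4q. Set MR = MC: 61.7 − 1.4q = 32.4 + 0.4q → q_m = 16.2778.
Price p_m = 61.7 − 0.7·16.2778 = 50.3055; MC(q_m) = 32.4 + 0.4·16.2778 = 38.9111.
Competitive q* = 26.6364, so Δq = 10.3586; wedge = 50.3055 − 38.9111 = 11.3944.
Welfare loss = ½ × 10.3586 × 11.3944 = $59.02 thousand.

$59.02 thousand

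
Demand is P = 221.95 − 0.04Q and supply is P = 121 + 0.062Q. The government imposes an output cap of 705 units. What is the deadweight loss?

Competitive equilibrium: 221.95 − 0.04Q = 121 + 0.062Q → Q* = 989.7059, P* = 182.3618.
At Q = 705: demand price = 221.95 − 0.04·705 = 193.75; supply price = 121 + 0.062·705 = 164.71.
ΔQ = 989.7059 − 705 = 284.7059; wedge = 193.75 − 164.71 = 29.04.
Deadweight loss = ½ × 284.7059 × 29.04 = 4133.93.

4133.93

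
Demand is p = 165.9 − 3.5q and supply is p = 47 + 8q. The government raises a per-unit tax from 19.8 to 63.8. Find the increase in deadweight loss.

Competitive equilibrium: 165.9 − 3.5q = 47 + 8q → q* = 10.3391, p* = 129.713.
For a per-unit tax t: Δq = t/11.5, so DWL = ½·t·(t/11.5) = t²/23.
At t = 19.8: DWL = 17.045. At t = 63.8: DWL = 176.976.
Increase = 176.976 − 17.045 = 159.93.

159.93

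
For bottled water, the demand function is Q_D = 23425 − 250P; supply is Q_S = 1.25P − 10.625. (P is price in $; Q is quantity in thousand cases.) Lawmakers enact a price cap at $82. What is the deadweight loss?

In inverse form: demand P = 93.7 − 0.004Q, supply P = 8.5 + 0.8Q.
Competitive equilibrium: 93.7 − 0.004Q = 8.5 + 0.8Q → Q* = 105.9701, P* = 93.2761.
At the ceiling P = 82, quantity supplied = (82 − 8.5)/0.8 = 91.875.
Willingness to pay at Q' = 91.875: 93.7 − 0.004·91.875 = 93.3325.
ΔQ = 105.9701 − 91.875 = 14.0951; wedge = 93.3325 − 82 = 11.3325.
The triangle = ½ × 14.0951 × 11.3325 = $79.87 thousand.

$79.87 thousand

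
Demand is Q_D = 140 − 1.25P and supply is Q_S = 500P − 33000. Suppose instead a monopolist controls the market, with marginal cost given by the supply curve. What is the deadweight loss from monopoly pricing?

328.98

In inverse form: demand P = 112 − 0.8Q, supply P = 66 + 0.002Q.
Competitive equilibrium: 112 − 0.8Q = 66 + 0.002Q → Q* = 57.3566, P* = 66.1147.
Marginal revenue: MR = 112 − 1.6Q. Set MR = MC: 112 − 1.6Q = 66 + 0.002Q → Q_m = 28.7141.
Price P_m = 112 − 0.8·28.7141 = 89.0287; MC(Q_m) = 66 + 0.002·28.7141 = 66.0574.
Competitive Q* = 57.3566, so ΔQ = 28.6425; wedge = 89.0287 − 66.0574 = 22.9713.
The triangle = ½ × 28.6425 × 22.9713 = 328.98.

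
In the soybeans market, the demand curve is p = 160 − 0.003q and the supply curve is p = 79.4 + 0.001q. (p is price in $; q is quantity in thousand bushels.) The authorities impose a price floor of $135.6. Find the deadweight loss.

Competitive equilibrium: 160 − 0.003q = 79.4 + 0.001q → q* = 20150, p* = 99.55.
At the floor p = 135.6, quantity demanded = (160 − 135.6)/0.003 = 8133.333333.
Sellers' marginal cost at q' = 8133.333333: 79.4 + 0.001·8133.333333 = 87.533333.
Δq = 20150 − 8133.333333 = 12016.666667; wedge = 135.6 − 87.533333 = 48.066667.
Welfare loss = ½ × 12016.666667 × 48.066667 = $288800.56 thousand.

$288800.56 thousand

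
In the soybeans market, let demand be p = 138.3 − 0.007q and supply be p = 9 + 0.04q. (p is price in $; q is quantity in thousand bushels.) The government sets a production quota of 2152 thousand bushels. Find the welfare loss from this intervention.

Competitive equilibrium: 138.3 − 0.007q = 9 + 0.04q → q* = 2751.0638, p* = 119.0426.
At q = 2152: demand price = 138.3 − 0.007·2152 = 123.236; supply price = 9 + 0.04·2152 = 95.08.
Δq = 2751.0638 − 2152 = 599.0638; wedge = 123.236 − 95.08 = 28.156.
The triangle = ½ × 599.0638 × 28.156 = $8433.62 thousand.

$8433.62 thousand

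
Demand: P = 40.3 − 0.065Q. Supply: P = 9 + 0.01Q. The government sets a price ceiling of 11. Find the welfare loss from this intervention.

Competitive equilibrium: 40.3 − 0.065Q = 9 + 0.01Q → Q* = 417.3333, P* = 13.1733.
At the ceiling P = 11, quantity supplied = (11 − 9)/0.01 = 200.
Willingness to pay at Q' = 200: 40.3 − 0.065·200 = 27.3.
ΔQ = 417.3333 − 200 = 217.3333; wedge = 27.3 − 11 = 16.3.
The triangle = ½ × 217.3333 × 16.3 = 1771.27.

1771.27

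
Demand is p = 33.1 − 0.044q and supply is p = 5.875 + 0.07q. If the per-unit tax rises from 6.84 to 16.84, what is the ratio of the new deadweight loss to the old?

6.061

Competitive equilibrium: 33.1 − 0.044q = 5.875 + 0.07q → q* = 238.8158, p* = 22.5921.
For a per-unit tax t: Δq = t/0.114, so DWL = ½·t·(t/0.114) = t²/0.228.
At t = 6.84: DWL = 205.2. At t = 16.84: DWL = 1243.796.
Ratio = (16.84/6.84)² = 6.061.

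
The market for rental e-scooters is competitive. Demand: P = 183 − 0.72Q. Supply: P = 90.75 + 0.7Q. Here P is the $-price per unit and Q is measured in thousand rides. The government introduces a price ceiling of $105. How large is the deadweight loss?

Competitive equilibrium: 183 − 0.72Q = 90.75 + 0.7Q → Q* = 64.9648, P* = 136.2254.
At the ceiling P = 105, quantity supplied = (105 − 90.75)/0.7 = 20.3571.
Willingness to pay at Q' = 20.3571: 183 − 0.72·20.3571 = 168.3429.
ΔQ = 64.9648 − 20.3571 = 44.6077; wedge = 168.3429 − 105 = 63.3429.
The triangle = ½ × 44.6077 × 63.3429 = $1412.79 thousand.

$1412.79 thousand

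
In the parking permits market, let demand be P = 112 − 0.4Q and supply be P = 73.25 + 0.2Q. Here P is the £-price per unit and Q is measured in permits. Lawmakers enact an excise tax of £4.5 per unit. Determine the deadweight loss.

Competitive equilibrium: 112 − 0.4Q = 73.25 + 0.2Q → Q* = 64.5833, P* = 86.1667.
With the tax, the buyer price exceeds the seller price by 4.5: (112 − 0.4Q) − (73.25 + 0.2Q) = 4.5 → Q' = 57.0833.
ΔQ = 64.5833 − 57.0833 = 7.5; the wedge equals the tax, 4.5.
Welfare loss = ½ × 7.5 × 4.5 = £16.875.

£16.875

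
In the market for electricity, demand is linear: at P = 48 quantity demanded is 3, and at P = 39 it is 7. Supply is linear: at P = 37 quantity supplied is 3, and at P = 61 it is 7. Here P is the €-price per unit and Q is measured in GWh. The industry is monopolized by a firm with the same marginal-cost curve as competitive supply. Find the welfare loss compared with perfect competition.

Demand slope = (39 − 48)/(7 − 3) = −2.25, so P = 54.75 − 2.25Q.
Supply slope = (61 − 37)/(7 − 3) = 6, so P = 19 + 6Q.
Competitive equilibrium: 54.75 − 2.25Q = 19 + 6Q → Q* = 4.3333, P* = 45.
Marginal revenue: MR = 54.75 − 4.5Q. Set MR = MC: 54.75 − 4.5Q = 19 + 6Q → Q_m = 3.4048.
Price P_m = 54.75 − 2.25·3.4048 = 47.0892; MC(Q_m) = 19 + 6·3.4048 = 39.4288.
Competitive Q* = 4.3333, so ΔQ = 0.9285; wedge = 47.0892 − 39.4288 = 7.6604.
The triangle = ½ × 0.9285 × 7.6604 = €3.56.

€3.56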